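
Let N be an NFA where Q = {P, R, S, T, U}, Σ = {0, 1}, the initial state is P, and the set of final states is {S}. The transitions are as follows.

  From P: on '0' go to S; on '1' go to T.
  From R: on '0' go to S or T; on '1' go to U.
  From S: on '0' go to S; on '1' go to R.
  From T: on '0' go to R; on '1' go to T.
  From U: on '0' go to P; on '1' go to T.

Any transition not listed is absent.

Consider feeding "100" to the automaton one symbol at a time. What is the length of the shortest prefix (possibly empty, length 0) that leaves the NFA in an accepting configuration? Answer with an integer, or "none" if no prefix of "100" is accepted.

Start in {P}.
Read '1': {P} → {T}.
Read '0': {T} → {R}.
Read '0': {R} → {S, T}.
None of the earlier sets intersect F, but {S, T} does.

3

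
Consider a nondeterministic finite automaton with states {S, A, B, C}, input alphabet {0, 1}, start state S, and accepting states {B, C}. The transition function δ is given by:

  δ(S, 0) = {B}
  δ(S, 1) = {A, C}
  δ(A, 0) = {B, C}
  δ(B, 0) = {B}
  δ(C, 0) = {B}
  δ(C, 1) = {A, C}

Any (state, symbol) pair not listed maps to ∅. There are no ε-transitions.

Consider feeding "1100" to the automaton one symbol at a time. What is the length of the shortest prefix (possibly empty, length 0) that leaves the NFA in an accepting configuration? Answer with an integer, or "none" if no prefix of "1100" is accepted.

1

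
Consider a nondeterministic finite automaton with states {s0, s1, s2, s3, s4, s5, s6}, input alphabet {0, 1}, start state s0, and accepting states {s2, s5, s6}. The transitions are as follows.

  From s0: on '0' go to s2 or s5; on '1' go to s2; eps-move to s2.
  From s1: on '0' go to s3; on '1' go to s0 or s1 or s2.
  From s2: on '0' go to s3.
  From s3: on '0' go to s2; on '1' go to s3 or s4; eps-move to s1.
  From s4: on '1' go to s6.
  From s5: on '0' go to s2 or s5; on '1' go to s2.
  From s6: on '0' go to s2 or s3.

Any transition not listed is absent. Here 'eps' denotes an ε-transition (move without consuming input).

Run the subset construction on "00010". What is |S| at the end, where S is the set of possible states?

4

Start: ε-closure({s0}) = {s0, s2}.
Read '0': s0→{s2, s5}, s2→{s3}; union {s2, s3, s5}; ε-closure = {s1, s2, s3, s5}.
Read '0': s1→{s3}, s2→{s3}, s3→{s2}, s5→{s2, s5}; union {s2, s3, s5}; ε-closure = {s1, s2, s3, s5}.
Read '0': s1→{s3}, s2→{s3}, s3→{s2}, s5→{s2, s5}; union {s2, s3, s5}; ε-closure = {s1, s2, s3, s5}.
Read '1': s1→{s0, s1, s2}, s2→∅, s3→{s3, s4}, s5→{s2}; now {s0, s1, s2, s3, s4}.
Read '0': s0→{s2, s5}, s1→{s3}, s2→{s3}, s3→{s2}, s4→∅; union {s2, s3, s5}; ε-closure = {s1, s2, s3, s5}.
That set has 4 states.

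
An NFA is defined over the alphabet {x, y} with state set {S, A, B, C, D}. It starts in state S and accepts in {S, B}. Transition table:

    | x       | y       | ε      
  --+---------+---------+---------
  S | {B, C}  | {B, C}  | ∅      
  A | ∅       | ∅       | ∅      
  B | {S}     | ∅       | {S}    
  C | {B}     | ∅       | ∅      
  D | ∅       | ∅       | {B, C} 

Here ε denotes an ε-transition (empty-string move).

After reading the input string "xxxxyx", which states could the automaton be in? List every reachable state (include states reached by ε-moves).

Start in {S}.
Read 'x': S→{B, C}; union {B, C}; ε-closure = {S, B, C}.
Read 'x': S→{B, C}, B→{S}, C→{B}; now {S, B, C}.
Read 'x': S→{B, C}, B→{S}, C→{B}; now {S, B, C}.
Read 'x': S→{B, C}, B→{S}, C→{B}; now {S, B, C}.
Read 'y': S→{B, C}, B→∅, C→∅; union {B, C}; ε-closure = {S, B, C}.
Read 'x': S→{B, C}, B→{S}, C→{B}; now {S, B, C}.

{S, B, C}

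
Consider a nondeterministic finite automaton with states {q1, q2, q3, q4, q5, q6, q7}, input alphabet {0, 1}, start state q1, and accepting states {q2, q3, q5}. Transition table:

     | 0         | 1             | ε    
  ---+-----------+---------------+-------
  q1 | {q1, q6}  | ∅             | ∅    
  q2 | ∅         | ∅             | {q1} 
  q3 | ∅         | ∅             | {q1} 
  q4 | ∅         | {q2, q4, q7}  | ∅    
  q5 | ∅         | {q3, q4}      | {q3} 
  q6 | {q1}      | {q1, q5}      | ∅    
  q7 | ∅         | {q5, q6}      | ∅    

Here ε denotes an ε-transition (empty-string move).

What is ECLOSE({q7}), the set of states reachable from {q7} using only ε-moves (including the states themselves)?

{q7}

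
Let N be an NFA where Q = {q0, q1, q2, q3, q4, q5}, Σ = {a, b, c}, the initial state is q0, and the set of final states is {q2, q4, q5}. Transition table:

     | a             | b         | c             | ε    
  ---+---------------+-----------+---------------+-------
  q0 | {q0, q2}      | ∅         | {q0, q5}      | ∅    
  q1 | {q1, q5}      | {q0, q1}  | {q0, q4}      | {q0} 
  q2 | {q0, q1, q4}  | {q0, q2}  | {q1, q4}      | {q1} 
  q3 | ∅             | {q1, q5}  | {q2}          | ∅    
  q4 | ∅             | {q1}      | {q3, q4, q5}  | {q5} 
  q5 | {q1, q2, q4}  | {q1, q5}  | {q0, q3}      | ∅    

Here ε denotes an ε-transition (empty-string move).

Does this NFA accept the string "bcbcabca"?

Start in {q0}.
Read 'b': {q0} → ∅.
The set is empty and remains empty for the remaining 7 symbols.
The final set ∅ contains no accepting state.

No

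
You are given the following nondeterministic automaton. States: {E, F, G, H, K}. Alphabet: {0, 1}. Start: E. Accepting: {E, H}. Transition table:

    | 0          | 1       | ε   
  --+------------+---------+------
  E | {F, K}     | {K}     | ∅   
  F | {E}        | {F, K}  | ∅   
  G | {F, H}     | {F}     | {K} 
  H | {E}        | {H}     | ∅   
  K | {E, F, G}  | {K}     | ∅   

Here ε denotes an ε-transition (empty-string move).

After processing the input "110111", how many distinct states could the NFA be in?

Start in {E}.
Read '1': E→{K}; now {K}.
Read '1': K→{K}; now {K}.
Read '0': K→{E, F, G}; union {E, F, G}; ε-closure = {E, F, G, K}.
Read '1': E→{K}, F→{F, K}, G→{F}, K→{K}; now {F, K}.
Read '1': F→{F, K}, K→{K}; now {F, K}.
Read '1': F→{F, K}, K→{K}; now {F, K}.
That set has 2 states.

2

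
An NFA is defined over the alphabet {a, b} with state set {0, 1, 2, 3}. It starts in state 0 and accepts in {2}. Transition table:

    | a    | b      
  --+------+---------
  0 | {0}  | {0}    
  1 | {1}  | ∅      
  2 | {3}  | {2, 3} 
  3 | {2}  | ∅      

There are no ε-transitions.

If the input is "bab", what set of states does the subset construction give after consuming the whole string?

Start in {0}.
Read 'b': 0→{0}; now {0}.
Read 'a': 0→{0}; now {0}.
Read 'b': 0→{0}; now {0}.

{0}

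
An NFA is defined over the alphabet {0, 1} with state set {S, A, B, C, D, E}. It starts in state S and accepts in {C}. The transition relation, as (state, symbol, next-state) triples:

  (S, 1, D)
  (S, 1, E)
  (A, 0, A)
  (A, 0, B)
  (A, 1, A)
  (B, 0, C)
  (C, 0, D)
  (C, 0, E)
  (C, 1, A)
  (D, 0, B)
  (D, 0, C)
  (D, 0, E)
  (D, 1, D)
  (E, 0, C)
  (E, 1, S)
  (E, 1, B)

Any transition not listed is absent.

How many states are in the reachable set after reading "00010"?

0

Start in {S}.
Read '0': {S} → ∅.
The set is empty and remains empty for the remaining 4 symbols.
That set has 0 states.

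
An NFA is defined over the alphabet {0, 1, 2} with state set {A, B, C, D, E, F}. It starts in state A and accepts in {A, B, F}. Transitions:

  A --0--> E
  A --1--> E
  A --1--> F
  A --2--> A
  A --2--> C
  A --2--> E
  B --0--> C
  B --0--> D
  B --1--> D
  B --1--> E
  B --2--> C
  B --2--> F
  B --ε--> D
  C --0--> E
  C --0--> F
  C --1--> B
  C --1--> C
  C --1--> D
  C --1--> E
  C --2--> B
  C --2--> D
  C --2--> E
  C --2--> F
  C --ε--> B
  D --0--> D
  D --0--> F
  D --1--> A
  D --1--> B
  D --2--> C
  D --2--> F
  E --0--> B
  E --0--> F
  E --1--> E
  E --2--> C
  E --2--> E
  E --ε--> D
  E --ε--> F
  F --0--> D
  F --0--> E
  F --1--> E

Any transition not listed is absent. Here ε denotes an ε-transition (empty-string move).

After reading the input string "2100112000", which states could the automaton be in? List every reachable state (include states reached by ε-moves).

Start in {A}.
Read '2': {A} → {A, B, C, D, E, F}.
Read '1': {A, B, C, D, E, F} → {A, B, C, D, E, F}.
Read '0': {A, B, C, D, E, F} → {B, C, D, E, F}.
Read '0': {B, C, D, E, F} → {B, C, D, E, F}.
Read '1': {B, C, D, E, F} → {A, B, C, D, E, F}.
Read '1': {A, B, C, D, E, F} → {A, B, C, D, E, F}.
Read '2': {A, B, C, D, E, F} → {A, B, C, D, E, F}.
Read '0': {A, B, C, D, E, F} → {B, C, D, E, F}.
Read '0': {B, C, D, E, F} → {B, C, D, E, F}.
Read '0': {B, C, D, E, F} → {B, C, D, E, F}.

{B, C, D, E, F}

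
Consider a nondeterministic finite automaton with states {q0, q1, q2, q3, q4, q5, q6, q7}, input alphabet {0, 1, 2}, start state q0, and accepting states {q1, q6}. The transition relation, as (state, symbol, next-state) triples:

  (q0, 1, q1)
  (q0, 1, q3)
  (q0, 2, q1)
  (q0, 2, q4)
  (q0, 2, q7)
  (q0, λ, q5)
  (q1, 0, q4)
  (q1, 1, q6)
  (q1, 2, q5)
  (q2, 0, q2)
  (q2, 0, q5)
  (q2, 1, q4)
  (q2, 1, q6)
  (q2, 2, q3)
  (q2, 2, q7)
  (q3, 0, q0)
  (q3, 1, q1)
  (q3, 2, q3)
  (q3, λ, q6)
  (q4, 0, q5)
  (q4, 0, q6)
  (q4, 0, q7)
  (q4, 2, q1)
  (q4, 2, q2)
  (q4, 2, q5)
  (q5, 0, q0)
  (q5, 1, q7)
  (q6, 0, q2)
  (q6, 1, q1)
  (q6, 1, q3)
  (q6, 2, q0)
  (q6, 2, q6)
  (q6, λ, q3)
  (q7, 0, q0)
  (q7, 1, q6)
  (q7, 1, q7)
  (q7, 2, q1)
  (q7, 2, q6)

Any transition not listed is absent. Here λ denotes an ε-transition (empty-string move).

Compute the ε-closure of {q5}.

Begin with {q5}.
No ε-moves leave this set, so the closure equals the set itself.

{q5}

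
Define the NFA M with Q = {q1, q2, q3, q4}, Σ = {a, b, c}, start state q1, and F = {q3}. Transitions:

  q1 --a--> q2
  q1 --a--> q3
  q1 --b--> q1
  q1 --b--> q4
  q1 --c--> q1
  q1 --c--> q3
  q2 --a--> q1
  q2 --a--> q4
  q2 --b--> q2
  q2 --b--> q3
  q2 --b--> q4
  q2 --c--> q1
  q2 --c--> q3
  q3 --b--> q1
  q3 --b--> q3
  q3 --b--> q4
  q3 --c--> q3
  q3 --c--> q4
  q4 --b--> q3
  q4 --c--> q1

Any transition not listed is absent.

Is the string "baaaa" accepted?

No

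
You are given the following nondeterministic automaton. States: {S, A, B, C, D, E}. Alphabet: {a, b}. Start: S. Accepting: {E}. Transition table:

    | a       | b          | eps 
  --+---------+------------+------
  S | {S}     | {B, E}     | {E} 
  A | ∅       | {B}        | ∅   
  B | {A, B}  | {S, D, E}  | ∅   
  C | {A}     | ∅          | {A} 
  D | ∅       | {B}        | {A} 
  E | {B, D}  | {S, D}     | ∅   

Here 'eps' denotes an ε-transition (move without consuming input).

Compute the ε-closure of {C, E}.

Begin with {C, E}.
ε-move C → A; add A.

{A, C, E}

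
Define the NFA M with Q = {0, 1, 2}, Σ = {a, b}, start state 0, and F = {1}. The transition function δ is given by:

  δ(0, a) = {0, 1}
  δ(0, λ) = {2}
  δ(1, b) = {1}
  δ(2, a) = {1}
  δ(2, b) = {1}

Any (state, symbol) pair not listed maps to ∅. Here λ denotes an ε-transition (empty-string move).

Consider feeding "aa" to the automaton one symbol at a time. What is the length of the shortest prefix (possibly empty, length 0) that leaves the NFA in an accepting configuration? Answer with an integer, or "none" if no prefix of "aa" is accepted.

Start: ε-closure({0}) = {0, 2}.
Read 'a': 0→{0, 1}, 2→{1}; union {0, 1}; ε-closure = {0, 1, 2}.
None of the earlier sets intersect F, but {0, 1, 2} does.

1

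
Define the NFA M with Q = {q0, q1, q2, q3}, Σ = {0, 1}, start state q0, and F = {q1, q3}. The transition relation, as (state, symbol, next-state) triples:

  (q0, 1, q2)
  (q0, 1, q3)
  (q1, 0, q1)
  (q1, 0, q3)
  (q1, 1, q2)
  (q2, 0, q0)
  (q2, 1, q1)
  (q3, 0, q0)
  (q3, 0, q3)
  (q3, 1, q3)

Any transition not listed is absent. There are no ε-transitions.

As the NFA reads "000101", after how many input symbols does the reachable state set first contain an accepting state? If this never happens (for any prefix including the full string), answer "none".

Start in {q0}.
Read '0': {q0} → ∅.
The set is empty and remains empty for the remaining 5 symbols.
No reachable set along the way intersects F.

none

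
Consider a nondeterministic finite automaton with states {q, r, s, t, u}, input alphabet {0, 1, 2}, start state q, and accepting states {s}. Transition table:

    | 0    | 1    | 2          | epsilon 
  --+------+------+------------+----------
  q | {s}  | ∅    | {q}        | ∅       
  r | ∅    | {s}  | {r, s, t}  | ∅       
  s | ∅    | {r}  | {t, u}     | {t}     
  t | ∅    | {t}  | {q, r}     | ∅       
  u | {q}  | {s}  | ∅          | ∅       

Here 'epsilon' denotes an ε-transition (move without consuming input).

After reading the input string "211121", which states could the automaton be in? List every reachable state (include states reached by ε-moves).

Start in {q}.
Read '2': {q} → {q}.
Read '1': {q} → ∅.
The set is empty and remains empty for the remaining 4 symbols.

∅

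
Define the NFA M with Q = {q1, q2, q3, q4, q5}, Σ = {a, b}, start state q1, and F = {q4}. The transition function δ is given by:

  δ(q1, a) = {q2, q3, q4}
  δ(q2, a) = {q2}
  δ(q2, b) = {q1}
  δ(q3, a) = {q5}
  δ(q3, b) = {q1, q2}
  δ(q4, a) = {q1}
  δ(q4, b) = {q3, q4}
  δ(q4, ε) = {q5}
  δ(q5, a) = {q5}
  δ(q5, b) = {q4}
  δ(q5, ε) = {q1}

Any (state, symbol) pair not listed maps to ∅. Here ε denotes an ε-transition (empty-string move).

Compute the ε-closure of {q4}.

Begin with {q4}.
ε-move q4 → q5; add q5.
ε-move q5 → q1; add q1.

{q1, q4, q5}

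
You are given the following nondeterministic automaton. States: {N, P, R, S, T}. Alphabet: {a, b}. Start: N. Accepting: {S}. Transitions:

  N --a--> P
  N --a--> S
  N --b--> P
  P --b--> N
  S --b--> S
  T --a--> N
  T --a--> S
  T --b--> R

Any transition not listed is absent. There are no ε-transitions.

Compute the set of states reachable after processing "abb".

{P, S}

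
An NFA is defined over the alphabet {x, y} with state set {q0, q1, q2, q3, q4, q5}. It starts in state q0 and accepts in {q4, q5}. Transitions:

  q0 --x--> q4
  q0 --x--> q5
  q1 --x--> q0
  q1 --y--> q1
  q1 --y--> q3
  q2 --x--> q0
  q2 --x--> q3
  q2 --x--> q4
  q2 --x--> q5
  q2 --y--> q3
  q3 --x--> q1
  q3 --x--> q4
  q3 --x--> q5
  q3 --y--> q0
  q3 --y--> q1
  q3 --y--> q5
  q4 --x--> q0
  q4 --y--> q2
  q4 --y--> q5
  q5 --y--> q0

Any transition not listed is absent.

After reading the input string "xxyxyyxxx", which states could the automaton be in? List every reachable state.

∅

Start in {q0}.
Read 'x': q0→{q4, q5}; now {q4, q5}.
Read 'x': q4→{q0}, q5→∅; now {q0}.
Read 'y': q0→∅; now ∅.
The set is empty and remains empty for the remaining 6 symbols.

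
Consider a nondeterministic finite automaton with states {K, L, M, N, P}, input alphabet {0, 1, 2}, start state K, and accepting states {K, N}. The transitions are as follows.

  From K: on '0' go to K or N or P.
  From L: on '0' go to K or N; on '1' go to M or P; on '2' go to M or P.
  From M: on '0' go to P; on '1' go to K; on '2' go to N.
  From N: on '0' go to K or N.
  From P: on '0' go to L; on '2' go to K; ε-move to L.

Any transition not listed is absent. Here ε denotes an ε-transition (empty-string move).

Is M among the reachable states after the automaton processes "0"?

No

Start in {K}.
Read '0': {K} → {K, L, N, P}.
State M is not in {K, L, N, P}.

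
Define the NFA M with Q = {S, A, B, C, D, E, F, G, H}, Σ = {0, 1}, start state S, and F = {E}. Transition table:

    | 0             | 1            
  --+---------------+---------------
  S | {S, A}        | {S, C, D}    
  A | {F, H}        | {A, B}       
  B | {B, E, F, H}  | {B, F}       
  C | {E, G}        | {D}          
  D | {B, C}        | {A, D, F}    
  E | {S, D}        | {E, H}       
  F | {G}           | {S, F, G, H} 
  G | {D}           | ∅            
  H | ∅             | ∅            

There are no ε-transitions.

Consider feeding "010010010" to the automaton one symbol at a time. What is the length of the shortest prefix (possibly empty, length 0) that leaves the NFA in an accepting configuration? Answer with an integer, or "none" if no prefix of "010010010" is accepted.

3

Start in {S}.
Read '0': {S} → {S, A}.
Read '1': {S, A} → {S, A, B, C, D}.
Read '0': {S, A, B, C, D} → {S, A, B, C, E, F, G, H}.
None of the earlier sets intersect F, but {S, A, B, C, E, F, G, H} does.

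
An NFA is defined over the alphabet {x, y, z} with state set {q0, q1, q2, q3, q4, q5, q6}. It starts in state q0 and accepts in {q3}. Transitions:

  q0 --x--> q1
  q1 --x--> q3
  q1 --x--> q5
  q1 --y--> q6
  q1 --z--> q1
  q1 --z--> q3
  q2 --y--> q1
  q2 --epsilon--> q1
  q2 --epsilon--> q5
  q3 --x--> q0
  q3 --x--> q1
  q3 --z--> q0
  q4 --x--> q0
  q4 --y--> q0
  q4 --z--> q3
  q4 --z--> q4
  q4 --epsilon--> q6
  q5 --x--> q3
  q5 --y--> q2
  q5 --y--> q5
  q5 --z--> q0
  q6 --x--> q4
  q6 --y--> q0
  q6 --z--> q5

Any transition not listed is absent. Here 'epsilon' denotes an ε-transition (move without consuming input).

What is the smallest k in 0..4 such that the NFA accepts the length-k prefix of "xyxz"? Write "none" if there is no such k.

Start in {q0}.
Read 'x': {q0} → {q1}.
Read 'y': {q1} → {q6}.
Read 'x': {q6} → {q4, q6}.
Read 'z': {q4, q6} → {q3, q4, q5, q6}.
None of the earlier sets intersect F, but {q3, q4, q5, q6} does.

4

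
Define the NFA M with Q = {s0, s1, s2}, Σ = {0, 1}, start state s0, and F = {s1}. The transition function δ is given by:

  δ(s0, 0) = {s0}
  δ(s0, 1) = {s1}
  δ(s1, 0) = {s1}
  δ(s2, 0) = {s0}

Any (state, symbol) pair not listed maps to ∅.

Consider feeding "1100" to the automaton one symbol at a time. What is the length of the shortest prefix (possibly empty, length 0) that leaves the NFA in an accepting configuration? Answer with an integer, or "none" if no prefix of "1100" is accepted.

Start in {s0}.
Read '1': {s0} → {s1}.
None of the earlier sets intersect F, but {s1} does.

1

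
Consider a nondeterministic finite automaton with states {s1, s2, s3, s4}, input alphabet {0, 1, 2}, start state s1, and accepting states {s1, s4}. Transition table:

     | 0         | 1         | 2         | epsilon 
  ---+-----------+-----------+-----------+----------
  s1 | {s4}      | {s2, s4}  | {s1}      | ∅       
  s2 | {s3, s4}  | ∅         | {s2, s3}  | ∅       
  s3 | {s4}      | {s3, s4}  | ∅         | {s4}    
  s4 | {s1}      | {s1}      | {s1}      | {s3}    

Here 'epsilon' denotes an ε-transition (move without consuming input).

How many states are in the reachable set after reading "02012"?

1

Start in {s1}.
Read '0': s1→{s4}; union {s4}; ε-closure = {s3, s4}.
Read '2': s3→∅, s4→{s1}; now {s1}.
Read '0': s1→{s4}; union {s4}; ε-closure = {s3, s4}.
Read '1': s3→{s3, s4}, s4→{s1}; now {s1, s3, s4}.
Read '2': s1→{s1}, s3→∅, s4→{s1}; now {s1}.
That set has 1 state.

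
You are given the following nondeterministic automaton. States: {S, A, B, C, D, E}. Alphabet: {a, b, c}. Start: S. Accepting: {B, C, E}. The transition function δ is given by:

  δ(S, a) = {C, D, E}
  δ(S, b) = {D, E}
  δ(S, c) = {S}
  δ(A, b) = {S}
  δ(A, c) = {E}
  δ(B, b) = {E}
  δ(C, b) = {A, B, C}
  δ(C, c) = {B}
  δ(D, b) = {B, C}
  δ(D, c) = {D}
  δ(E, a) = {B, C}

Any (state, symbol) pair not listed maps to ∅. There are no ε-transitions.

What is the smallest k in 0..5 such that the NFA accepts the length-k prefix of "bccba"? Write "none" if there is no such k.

Start in {S}.
Read 'b': {S} → {D, E}.
None of the earlier sets intersect F, but {D, E} does.

1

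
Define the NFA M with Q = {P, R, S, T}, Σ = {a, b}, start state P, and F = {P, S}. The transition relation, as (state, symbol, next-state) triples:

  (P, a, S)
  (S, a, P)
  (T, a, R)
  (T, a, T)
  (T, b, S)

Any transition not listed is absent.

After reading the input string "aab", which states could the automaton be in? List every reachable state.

Start in {P}.
Read 'a': {P} → {S}.
Read 'a': {S} → {P}.
Read 'b': {P} → ∅.

∅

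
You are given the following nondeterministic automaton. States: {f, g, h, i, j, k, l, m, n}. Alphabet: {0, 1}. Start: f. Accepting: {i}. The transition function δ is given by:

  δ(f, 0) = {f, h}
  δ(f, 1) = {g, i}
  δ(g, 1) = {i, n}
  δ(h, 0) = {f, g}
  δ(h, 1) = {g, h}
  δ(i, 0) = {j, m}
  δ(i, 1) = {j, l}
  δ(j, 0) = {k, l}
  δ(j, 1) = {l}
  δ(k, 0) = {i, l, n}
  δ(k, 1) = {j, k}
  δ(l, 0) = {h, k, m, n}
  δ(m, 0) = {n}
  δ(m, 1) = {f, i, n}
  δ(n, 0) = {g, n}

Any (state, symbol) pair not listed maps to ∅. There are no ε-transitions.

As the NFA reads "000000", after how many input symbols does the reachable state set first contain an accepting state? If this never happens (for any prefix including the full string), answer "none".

Start in {f}.
Read '0': f→{f, h}; now {f, h}.
Read '0': f→{f, h}, h→{f, g}; now {f, g, h}.
Read '0': f→{f, h}, g→∅, h→{f, g}; now {f, g, h}.
Read '0': f→{f, h}, g→∅, h→{f, g}; now {f, g, h}.
Read '0': f→{f, h}, g→∅, h→{f, g}; now {f, g, h}.
Read '0': f→{f, h}, g→∅, h→{f, g}; now {f, g, h}.
No reachable set along the way intersects F.

none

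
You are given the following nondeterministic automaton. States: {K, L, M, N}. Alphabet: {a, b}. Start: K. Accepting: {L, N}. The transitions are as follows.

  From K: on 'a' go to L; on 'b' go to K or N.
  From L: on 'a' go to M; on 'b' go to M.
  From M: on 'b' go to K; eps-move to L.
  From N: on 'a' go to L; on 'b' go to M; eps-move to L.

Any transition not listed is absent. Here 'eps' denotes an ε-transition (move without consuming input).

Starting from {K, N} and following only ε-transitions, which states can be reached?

Begin with {K, N}.
ε-move N → L; add L.

{K, L, N}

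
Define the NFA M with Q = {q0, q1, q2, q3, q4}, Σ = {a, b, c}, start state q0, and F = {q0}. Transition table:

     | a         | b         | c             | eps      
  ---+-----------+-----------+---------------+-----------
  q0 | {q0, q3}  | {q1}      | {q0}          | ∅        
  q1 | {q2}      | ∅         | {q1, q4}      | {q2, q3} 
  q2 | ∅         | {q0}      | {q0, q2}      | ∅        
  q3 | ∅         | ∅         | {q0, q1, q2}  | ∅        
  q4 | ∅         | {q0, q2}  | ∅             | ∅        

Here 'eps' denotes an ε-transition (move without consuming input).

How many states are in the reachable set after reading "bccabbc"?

5

Start in {q0}.
Read 'b': q0→{q1}; union {q1}; ε-closure = {q1, q2, q3}.
Read 'c': q1→{q1, q4}, q2→{q0, q2}, q3→{q0, q1, q2}; union {q0, q1, q2, q4}; ε-closure = {q0, q1, q2, q3, q4}.
Read 'c': q0→{q0}, q1→{q1, q4}, q2→{q0, q2}, q3→{q0, q1, q2}, q4→∅; union {q0, q1, q2, q4}; ε-closure = {q0, q1, q2, q3, q4}.
Read 'a': q0→{q0, q3}, q1→{q2}, q2→∅, q3→∅, q4→∅; now {q0, q2, q3}.
Read 'b': q0→{q1}, q2→{q0}, q3→∅; union {q0, q1}; ε-closure = {q0, q1, q2, q3}.
Read 'b': q0→{q1}, q1→∅, q2→{q0}, q3→∅; union {q0, q1}; ε-closure = {q0, q1, q2, q3}.
Read 'c': q0→{q0}, q1→{q1, q4}, q2→{q0, q2}, q3→{q0, q1, q2}; union {q0, q1, q2, q4}; ε-closure = {q0, q1, q2, q3, q4}.
That set has 5 states.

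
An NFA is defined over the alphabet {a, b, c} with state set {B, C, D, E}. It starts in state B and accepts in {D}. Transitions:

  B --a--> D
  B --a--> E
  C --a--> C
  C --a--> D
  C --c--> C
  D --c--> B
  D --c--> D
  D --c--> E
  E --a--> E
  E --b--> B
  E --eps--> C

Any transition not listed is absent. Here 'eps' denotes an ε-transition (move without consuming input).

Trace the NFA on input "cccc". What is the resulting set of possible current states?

Start in {B}.
Read 'c': {B} → ∅.
The set is empty and remains empty for the remaining 3 symbols.

∅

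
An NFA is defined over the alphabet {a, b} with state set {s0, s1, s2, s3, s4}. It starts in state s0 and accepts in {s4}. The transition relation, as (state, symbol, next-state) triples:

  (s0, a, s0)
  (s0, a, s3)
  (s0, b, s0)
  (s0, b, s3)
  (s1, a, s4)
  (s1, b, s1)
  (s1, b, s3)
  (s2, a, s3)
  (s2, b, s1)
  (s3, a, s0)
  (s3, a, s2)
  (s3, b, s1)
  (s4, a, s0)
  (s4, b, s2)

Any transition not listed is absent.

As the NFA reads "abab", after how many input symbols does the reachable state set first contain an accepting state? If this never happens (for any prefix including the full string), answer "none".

3

Start in {s0}.
Read 'a': {s0} → {s0, s3}.
Read 'b': {s0, s3} → {s0, s1, s3}.
Read 'a': {s0, s1, s3} → {s0, s2, s3, s4}.
None of the earlier sets intersect F, but {s0, s2, s3, s4} does.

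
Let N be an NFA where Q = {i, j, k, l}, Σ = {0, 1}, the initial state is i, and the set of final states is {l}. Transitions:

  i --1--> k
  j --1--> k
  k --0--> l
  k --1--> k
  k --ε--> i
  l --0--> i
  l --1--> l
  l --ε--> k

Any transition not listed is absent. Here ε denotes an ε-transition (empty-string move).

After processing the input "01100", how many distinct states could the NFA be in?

Start in {i}.
Read '0': i→∅; now ∅.
The set is empty and remains empty for the remaining 4 symbols.
That set has 0 states.

0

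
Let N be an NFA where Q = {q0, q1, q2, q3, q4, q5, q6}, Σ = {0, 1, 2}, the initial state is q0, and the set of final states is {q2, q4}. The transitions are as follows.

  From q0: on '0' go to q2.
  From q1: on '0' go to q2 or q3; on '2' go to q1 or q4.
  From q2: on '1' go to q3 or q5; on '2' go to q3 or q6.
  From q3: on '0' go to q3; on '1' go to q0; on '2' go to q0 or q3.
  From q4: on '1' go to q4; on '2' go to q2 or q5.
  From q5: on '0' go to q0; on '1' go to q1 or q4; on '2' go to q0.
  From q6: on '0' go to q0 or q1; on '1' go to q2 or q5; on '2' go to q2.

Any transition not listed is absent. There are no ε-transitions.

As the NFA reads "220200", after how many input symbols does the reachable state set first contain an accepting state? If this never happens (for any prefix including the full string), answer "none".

none

Start in {q0}.
Read '2': {q0} → ∅.
The set is empty and remains empty for the remaining 5 symbols.
No reachable set along the way intersects F.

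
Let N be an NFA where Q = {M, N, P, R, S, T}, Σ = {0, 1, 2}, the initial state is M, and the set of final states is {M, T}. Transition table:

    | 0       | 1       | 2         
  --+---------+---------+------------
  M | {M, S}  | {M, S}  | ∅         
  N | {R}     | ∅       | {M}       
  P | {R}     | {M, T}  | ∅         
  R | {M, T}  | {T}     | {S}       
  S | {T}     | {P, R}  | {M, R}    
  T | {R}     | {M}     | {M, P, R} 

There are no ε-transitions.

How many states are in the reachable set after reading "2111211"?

Start in {M}.
Read '2': {M} → ∅.
The set is empty and remains empty for the remaining 6 symbols.
That set has 0 states.

0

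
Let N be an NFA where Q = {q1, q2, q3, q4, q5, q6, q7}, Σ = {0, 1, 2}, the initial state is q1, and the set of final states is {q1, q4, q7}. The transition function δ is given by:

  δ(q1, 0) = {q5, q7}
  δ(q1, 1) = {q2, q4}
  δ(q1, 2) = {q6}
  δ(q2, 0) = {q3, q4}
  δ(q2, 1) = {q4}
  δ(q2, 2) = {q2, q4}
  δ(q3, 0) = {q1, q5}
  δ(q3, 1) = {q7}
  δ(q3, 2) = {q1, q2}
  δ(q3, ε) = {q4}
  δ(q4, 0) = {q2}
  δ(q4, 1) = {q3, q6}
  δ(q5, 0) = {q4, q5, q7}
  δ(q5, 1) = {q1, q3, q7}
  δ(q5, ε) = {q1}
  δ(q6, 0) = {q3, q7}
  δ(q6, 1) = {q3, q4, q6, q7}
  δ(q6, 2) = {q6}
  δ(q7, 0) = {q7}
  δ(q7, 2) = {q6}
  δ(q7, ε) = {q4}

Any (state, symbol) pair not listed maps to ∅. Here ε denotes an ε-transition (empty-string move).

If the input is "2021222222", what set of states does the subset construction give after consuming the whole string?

{q2, q4, q6}

Start in {q1}.
Read '2': q1→{q6}; now {q6}.
Read '0': q6→{q3, q7}; union {q3, q7}; ε-closure = {q3, q4, q7}.
Read '2': q3→{q1, q2}, q4→∅, q7→{q6}; now {q1, q2, q6}.
Read '1': q1→{q2, q4}, q2→{q4}, q6→{q3, q4, q6, q7}; now {q2, q3, q4, q6, q7}.
Read '2': q2→{q2, q4}, q3→{q1, q2}, q4→∅, q6→{q6}, q7→{q6}; now {q1, q2, q4, q6}.
Read '2': q1→{q6}, q2→{q2, q4}, q4→∅, q6→{q6}; now {q2, q4, q6}.
Read '2': q2→{q2, q4}, q4→∅, q6→{q6}; now {q2, q4, q6}.
Read '2': q2→{q2, q4}, q4→∅, q6→{q6}; now {q2, q4, q6}.
Read '2': q2→{q2, q4}, q4→∅, q6→{q6}; now {q2, q4, q6}.
Read '2': q2→{q2, q4}, q4→∅, q6→{q6}; now {q2, q4, q6}.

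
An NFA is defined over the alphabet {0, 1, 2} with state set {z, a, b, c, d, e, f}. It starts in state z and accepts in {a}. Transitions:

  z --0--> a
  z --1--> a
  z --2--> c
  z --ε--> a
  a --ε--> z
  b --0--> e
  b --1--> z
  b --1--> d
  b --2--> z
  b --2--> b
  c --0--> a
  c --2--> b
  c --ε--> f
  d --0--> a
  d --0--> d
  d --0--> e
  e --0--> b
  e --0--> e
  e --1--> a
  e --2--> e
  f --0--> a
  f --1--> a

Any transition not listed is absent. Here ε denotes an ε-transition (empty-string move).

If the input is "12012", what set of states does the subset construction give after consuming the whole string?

{c, f}

Start: ε-closure({z}) = {z, a}.
Read '1': z→{a}, a→∅; union {a}; ε-closure = {z, a}.
Read '2': z→{c}, a→∅; union {c}; ε-closure = {c, f}.
Read '0': c→{a}, f→{a}; union {a}; ε-closure = {z, a}.
Read '1': z→{a}, a→∅; union {a}; ε-closure = {z, a}.
Read '2': z→{c}, a→∅; union {c}; ε-closure = {c, f}.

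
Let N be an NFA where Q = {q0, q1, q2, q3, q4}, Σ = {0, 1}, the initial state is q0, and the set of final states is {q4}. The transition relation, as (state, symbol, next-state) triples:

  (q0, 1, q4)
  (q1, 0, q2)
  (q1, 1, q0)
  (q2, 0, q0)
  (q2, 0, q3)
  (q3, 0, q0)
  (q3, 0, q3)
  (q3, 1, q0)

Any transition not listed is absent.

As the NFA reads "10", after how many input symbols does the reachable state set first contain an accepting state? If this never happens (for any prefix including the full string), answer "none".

1

Start in {q0}.
Read '1': {q0} → {q4}.
None of the earlier sets intersect F, but {q4} does.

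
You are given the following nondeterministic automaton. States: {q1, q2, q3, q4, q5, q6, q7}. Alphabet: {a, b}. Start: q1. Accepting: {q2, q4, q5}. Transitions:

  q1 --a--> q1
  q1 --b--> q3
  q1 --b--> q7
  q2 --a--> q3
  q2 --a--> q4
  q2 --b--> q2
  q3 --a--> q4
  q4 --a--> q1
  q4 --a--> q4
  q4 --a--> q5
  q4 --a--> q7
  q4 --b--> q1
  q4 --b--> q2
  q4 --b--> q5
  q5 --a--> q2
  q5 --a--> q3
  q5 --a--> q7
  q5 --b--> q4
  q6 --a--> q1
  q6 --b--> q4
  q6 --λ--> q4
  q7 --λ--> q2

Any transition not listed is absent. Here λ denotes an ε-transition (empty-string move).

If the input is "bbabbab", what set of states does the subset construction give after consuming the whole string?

{q1, q2, q3, q4, q5, q7}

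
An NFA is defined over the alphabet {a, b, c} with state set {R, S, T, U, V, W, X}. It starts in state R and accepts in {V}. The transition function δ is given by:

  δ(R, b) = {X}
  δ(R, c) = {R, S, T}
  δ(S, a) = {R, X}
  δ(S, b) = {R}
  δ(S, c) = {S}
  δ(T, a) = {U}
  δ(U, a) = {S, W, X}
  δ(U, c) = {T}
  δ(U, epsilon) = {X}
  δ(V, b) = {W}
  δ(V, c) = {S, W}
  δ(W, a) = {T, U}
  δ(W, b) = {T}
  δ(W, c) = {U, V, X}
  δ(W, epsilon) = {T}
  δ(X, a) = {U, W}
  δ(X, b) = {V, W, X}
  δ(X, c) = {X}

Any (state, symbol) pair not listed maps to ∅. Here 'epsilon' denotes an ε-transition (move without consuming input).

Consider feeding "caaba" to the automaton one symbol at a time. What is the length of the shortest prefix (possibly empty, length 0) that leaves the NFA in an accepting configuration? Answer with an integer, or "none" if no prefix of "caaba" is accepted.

4

Start in {R}.
Read 'c': R→{R, S, T}; now {R, S, T}.
Read 'a': R→∅, S→{R, X}, T→{U}; now {R, U, X}.
Read 'a': R→∅, U→{S, W, X}, X→{U, W}; union {S, U, W, X}; ε-closure = {S, T, U, W, X}.
Read 'b': S→{R}, T→∅, U→∅, W→{T}, X→{V, W, X}; now {R, T, V, W, X}.
None of the earlier sets intersect F, but {R, T, V, W, X} does.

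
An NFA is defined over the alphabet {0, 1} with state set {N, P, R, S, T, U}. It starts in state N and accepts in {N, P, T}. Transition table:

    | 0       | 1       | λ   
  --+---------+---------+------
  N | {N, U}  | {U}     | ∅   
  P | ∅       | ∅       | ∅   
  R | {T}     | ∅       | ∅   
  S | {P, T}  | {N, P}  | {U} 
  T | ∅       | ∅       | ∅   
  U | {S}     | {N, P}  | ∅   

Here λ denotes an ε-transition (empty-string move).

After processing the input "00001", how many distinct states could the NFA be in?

3

Start in {N}.
Read '0': {N} → {N, U}.
Read '0': {N, U} → {N, S, U}.
Read '0': {N, S, U} → {N, P, S, T, U}.
Read '0': {N, P, S, T, U} → {N, P, S, T, U}.
Read '1': {N, P, S, T, U} → {N, P, U}.
That set has 3 states.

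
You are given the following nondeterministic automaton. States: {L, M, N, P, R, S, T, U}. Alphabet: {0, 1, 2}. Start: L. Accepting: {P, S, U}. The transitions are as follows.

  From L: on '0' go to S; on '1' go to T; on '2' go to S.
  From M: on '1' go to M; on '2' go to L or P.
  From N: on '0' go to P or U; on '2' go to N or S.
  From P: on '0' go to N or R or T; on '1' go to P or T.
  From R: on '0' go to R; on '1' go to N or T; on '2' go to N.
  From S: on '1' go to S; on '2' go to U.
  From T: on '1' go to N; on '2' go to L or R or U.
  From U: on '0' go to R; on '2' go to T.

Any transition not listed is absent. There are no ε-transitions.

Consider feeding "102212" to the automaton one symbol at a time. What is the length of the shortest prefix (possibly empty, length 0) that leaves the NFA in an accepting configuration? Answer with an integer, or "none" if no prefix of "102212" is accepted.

none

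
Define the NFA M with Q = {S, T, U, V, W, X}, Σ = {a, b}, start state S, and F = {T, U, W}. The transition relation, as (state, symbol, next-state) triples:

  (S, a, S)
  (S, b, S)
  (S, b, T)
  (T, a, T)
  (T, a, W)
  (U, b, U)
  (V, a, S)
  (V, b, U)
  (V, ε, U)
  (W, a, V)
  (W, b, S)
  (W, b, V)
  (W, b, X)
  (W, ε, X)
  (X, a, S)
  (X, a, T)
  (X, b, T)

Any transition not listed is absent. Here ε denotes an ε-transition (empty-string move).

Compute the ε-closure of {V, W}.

{U, V, W, X}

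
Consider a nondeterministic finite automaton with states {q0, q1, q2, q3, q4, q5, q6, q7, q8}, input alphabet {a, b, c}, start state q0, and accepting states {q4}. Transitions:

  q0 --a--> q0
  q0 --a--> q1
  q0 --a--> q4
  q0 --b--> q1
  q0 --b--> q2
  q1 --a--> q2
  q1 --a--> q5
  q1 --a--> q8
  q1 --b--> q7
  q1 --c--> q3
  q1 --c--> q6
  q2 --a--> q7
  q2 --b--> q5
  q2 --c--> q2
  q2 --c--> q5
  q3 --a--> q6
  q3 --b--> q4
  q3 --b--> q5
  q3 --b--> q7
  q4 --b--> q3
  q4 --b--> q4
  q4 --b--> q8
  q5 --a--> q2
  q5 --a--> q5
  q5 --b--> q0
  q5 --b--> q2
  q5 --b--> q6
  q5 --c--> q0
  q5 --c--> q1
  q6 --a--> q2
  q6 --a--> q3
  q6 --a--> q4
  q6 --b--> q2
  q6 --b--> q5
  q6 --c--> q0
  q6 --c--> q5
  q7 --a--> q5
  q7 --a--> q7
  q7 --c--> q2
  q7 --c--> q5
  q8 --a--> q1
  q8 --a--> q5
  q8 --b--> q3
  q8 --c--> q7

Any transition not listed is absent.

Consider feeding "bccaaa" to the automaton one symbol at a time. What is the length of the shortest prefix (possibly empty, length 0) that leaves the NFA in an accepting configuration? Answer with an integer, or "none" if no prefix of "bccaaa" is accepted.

4

Start in {q0}.
Read 'b': {q0} → {q1, q2}.
Read 'c': {q1, q2} → {q2, q3, q5, q6}.
Read 'c': {q2, q3, q5, q6} → {q0, q1, q2, q5}.
Read 'a': {q0, q1, q2, q5} → {q0, q1, q2, q4, q5, q7, q8}.
None of the earlier sets intersect F, but {q0, q1, q2, q4, q5, q7, q8} does.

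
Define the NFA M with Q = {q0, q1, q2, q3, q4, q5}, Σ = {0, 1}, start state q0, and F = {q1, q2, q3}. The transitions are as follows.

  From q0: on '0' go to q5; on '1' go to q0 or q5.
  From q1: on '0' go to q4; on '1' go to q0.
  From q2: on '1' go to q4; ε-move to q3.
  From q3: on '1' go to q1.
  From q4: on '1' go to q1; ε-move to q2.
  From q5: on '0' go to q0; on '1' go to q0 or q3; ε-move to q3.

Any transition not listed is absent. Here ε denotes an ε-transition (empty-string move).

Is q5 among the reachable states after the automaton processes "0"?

Start in {q0}.
Read '0': q0→{q5}; union {q5}; ε-closure = {q3, q5}.
State q5 is in {q3, q5}.

Yes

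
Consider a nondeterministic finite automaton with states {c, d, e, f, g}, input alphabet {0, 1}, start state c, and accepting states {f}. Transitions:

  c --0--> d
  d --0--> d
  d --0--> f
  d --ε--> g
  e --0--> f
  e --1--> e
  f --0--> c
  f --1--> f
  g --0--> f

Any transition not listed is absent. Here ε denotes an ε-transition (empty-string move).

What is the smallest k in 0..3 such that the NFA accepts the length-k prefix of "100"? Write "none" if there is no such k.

Start in {c}.
Read '1': c→∅; now ∅.
The set is empty and remains empty for the remaining 2 symbols.
No reachable set along the way intersects F.

none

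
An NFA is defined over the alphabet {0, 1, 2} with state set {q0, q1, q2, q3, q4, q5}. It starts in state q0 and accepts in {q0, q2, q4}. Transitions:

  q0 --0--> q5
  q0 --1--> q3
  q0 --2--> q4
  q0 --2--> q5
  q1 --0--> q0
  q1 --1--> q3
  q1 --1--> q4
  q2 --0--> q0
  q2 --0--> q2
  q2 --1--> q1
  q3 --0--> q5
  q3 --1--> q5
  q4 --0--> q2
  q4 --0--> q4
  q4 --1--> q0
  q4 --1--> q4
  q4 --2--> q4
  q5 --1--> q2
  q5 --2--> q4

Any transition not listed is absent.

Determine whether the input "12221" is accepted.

Start in {q0}.
Read '1': q0→{q3}; now {q3}.
Read '2': q3→∅; now ∅.
The set is empty and remains empty for the remaining 3 symbols.
The final set ∅ contains no accepting state.

No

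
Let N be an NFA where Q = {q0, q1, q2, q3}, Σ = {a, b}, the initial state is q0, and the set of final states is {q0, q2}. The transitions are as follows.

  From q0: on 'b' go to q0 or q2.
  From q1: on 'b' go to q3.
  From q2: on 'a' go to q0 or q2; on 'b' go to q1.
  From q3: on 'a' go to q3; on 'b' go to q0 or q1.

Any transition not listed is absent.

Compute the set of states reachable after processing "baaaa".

Start in {q0}.
Read 'b': {q0} → {q0, q2}.
Read 'a': {q0, q2} → {q0, q2}.
Read 'a': {q0, q2} → {q0, q2}.
Read 'a': {q0, q2} → {q0, q2}.
Read 'a': {q0, q2} → {q0, q2}.

{q0, q2}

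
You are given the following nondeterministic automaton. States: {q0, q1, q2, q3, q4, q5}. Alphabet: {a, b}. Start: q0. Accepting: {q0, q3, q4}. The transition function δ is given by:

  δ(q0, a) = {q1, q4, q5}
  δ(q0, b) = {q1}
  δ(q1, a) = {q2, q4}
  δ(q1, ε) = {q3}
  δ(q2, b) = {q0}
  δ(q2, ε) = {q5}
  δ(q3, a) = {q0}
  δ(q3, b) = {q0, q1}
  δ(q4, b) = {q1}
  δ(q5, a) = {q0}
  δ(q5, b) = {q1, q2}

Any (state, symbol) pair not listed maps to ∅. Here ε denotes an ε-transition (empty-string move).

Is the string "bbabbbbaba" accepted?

Start in {q0}.
Read 'b': q0→{q1}; union {q1}; ε-closure = {q1, q3}.
Read 'b': q1→∅, q3→{q0, q1}; union {q0, q1}; ε-closure = {q0, q1, q3}.
Read 'a': q0→{q1, q4, q5}, q1→{q2, q4}, q3→{q0}; union {q0, q1, q2, q4, q5}; ε-closure = {q0, q1, q2, q3, q4, q5}.
Read 'b': q0→{q1}, q1→∅, q2→{q0}, q3→{q0, q1}, q4→{q1}, q5→{q1, q2}; union {q0, q1, q2}; ε-closure = {q0, q1, q2, q3, q5}.
Read 'b': q0→{q1}, q1→∅, q2→{q0}, q3→{q0, q1}, q5→{q1, q2}; union {q0, q1, q2}; ε-closure = {q0, q1, q2, q3, q5}.
Read 'b': q0→{q1}, q1→∅, q2→{q0}, q3→{q0, q1}, q5→{q1, q2}; union {q0, q1, q2}; ε-closure = {q0, q1, q2, q3, q5}.
Read 'b': q0→{q1}, q1→∅, q2→{q0}, q3→{q0, q1}, q5→{q1, q2}; union {q0, q1, q2}; ε-closure = {q0, q1, q2, q3, q5}.
Read 'a': q0→{q1, q4, q5}, q1→{q2, q4}, q2→∅, q3→{q0}, q5→{q0}; union {q0, q1, q2, q4, q5}; ε-closure = {q0, q1, q2, q3, q4, q5}.
Read 'b': q0→{q1}, q1→∅, q2→{q0}, q3→{q0, q1}, q4→{q1}, q5→{q1, q2}; union {q0, q1, q2}; ε-closure = {q0, q1, q2, q3, q5}.
Read 'a': q0→{q1, q4, q5}, q1→{q2, q4}, q2→∅, q3→{q0}, q5→{q0}; union {q0, q1, q2, q4, q5}; ε-closure = {q0, q1, q2, q3, q4, q5}.
The final set {q0, q1, q2, q3, q4, q5} contains the accepting states q0, q3, q4.

Yes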